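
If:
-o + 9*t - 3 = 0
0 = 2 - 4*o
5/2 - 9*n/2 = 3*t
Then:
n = 8/27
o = 1/2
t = 7/18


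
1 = 1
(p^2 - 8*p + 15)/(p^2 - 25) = (p - 3)/(p + 5)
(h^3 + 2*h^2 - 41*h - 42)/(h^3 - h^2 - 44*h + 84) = (h + 1)/(h - 2)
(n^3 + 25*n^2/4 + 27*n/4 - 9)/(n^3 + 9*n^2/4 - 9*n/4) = (n + 4)/n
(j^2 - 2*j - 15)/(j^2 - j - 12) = (j - 5)/(j - 4)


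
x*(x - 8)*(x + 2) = x^3 - 6*x^2 - 16*x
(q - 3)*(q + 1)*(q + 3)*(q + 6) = q^4 + 7*q^3 - 3*q^2 - 63*q - 54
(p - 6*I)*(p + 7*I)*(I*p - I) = I*p^3 - p^2 - I*p^2 + p + 42*I*p - 42*I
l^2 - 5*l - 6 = (l - 6)*(l + 1)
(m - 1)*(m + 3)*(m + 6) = m^3 + 8*m^2 + 9*m - 18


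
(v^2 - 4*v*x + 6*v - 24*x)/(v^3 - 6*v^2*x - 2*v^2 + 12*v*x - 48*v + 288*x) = (-v + 4*x)/(-v^2 + 6*v*x + 8*v - 48*x)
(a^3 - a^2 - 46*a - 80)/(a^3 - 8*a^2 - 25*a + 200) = (a + 2)/(a - 5)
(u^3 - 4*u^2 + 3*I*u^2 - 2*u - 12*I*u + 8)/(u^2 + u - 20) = (u^2 + 3*I*u - 2)/(u + 5)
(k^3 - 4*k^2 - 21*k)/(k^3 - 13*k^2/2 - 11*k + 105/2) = 2*k/(2*k - 5)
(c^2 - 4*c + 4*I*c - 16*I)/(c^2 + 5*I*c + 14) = (c^2 + 4*c*(-1 + I) - 16*I)/(c^2 + 5*I*c + 14)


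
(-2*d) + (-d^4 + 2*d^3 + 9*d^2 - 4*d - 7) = -d^4 + 2*d^3 + 9*d^2 - 6*d - 7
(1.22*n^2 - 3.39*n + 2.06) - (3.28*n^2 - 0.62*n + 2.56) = -2.06*n^2 - 2.77*n - 0.5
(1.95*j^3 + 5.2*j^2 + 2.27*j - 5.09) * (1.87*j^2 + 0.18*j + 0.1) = 3.6465*j^5 + 10.075*j^4 + 5.3759*j^3 - 8.5897*j^2 - 0.6892*j - 0.509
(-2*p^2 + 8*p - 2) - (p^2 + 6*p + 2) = -3*p^2 + 2*p - 4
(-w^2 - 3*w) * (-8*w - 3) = 8*w^3 + 27*w^2 + 9*w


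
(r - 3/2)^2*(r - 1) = r^3 - 4*r^2 + 21*r/4 - 9/4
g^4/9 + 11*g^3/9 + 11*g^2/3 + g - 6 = (g/3 + 1)^2*(g - 1)*(g + 6)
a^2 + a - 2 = (a - 1)*(a + 2)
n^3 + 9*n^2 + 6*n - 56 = (n - 2)*(n + 4)*(n + 7)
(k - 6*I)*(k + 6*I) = k^2 + 36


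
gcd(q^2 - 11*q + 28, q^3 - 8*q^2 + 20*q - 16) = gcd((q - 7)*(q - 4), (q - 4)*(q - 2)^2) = q - 4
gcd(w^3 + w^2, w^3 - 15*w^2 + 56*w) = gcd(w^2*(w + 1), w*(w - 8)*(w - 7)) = w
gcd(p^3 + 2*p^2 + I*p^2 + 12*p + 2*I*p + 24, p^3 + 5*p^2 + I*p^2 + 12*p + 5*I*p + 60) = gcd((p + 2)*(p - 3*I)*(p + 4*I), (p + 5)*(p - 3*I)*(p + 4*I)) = p^2 + I*p + 12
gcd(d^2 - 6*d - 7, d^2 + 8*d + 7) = d + 1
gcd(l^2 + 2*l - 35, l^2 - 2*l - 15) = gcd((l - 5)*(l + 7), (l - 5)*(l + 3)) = l - 5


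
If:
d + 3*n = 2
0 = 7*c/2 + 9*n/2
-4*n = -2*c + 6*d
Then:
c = -27/20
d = -23/20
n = 21/20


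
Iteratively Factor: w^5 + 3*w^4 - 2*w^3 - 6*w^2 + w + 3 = (w - 1)*(w^4 + 4*w^3 + 2*w^2 - 4*w - 3) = (w - 1)^2*(w^3 + 5*w^2 + 7*w + 3) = (w - 1)^2*(w + 3)*(w^2 + 2*w + 1) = (w - 1)^2*(w + 1)*(w + 3)*(w + 1)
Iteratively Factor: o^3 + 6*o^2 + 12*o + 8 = (o + 2)*(o^2 + 4*o + 4) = (o + 2)^2*(o + 2)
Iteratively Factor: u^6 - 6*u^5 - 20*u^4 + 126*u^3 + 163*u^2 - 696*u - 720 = (u - 4)*(u^5 - 2*u^4 - 28*u^3 + 14*u^2 + 219*u + 180) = (u - 4)*(u + 3)*(u^4 - 5*u^3 - 13*u^2 + 53*u + 60) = (u - 4)^2*(u + 3)*(u^3 - u^2 - 17*u - 15) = (u - 4)^2*(u + 1)*(u + 3)*(u^2 - 2*u - 15) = (u - 4)^2*(u + 1)*(u + 3)^2*(u - 5)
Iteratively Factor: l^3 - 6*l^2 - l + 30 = (l - 3)*(l^2 - 3*l - 10) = (l - 5)*(l - 3)*(l + 2)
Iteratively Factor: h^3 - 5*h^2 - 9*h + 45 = (h - 5)*(h^2 - 9) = (h - 5)*(h - 3)*(h + 3)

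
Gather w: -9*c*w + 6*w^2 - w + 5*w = 6*w^2 + w*(4 - 9*c)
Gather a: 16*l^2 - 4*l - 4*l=16*l^2 - 8*l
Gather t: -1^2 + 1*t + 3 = t + 2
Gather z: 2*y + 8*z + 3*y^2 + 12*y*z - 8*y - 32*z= 3*y^2 - 6*y + z*(12*y - 24)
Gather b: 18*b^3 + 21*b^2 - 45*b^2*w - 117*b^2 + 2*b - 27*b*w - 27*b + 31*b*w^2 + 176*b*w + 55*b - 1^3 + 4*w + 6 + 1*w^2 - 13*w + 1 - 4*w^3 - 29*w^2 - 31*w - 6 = 18*b^3 + b^2*(-45*w - 96) + b*(31*w^2 + 149*w + 30) - 4*w^3 - 28*w^2 - 40*w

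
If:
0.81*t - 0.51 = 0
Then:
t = 0.63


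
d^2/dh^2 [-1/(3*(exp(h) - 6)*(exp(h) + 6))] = 4*(-exp(2*h) - 36)*exp(2*h)/(3*(exp(6*h) - 108*exp(4*h) + 3888*exp(2*h) - 46656))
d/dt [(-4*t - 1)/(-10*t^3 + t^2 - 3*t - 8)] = (40*t^3 - 4*t^2 + 12*t - (4*t + 1)*(30*t^2 - 2*t + 3) + 32)/(10*t^3 - t^2 + 3*t + 8)^2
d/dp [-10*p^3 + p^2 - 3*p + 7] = -30*p^2 + 2*p - 3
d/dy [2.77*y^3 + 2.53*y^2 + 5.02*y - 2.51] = 8.31*y^2 + 5.06*y + 5.02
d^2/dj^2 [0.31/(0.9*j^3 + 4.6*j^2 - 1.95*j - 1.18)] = (-(1.674*j + 2.852)*(0.9*j^3 + 4.6*j^2 - 1.95*j - 1.18) + 0.31*(2.7*j^2 + 9.2*j - 1.95)*(5.4*j^2 + 18.4*j - 3.9))/(0.9*j^3 + 4.6*j^2 - 1.95*j - 1.18)^3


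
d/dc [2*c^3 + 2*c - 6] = 6*c^2 + 2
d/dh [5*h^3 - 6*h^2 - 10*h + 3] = 15*h^2 - 12*h - 10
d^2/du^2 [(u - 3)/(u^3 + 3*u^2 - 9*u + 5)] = 6*(u^3 - u^2 - 21*u - 51)/(u^7 + 11*u^6 + 21*u^5 - 89*u^4 - 109*u^3 + 465*u^2 - 425*u + 125)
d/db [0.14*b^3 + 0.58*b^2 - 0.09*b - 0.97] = 0.42*b^2 + 1.16*b - 0.09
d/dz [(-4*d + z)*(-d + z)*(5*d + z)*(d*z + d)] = d*(20*d^3 - 42*d^2*z - 21*d^2 + 4*z^3 + 3*z^2)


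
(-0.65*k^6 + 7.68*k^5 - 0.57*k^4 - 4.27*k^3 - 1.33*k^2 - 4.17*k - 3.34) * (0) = 0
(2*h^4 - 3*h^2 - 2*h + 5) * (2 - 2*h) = -4*h^5 + 4*h^4 + 6*h^3 - 2*h^2 - 14*h + 10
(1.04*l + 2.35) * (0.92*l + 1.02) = 0.9568*l^2 + 3.2228*l + 2.397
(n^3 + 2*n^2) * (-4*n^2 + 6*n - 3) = -4*n^5 - 2*n^4 + 9*n^3 - 6*n^2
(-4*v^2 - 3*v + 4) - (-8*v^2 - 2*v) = 4*v^2 - v + 4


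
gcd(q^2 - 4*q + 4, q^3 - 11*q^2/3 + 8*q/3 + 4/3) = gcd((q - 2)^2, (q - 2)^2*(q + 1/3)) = q^2 - 4*q + 4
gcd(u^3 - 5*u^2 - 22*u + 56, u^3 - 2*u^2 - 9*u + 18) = u - 2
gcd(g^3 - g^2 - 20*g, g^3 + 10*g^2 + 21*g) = g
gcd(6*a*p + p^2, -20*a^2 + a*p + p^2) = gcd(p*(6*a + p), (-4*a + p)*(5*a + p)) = 1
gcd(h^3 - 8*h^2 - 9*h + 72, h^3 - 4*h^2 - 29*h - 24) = h^2 - 5*h - 24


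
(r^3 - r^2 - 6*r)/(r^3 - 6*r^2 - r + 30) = r/(r - 5)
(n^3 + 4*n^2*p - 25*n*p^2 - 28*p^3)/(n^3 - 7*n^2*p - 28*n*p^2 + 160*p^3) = (-n^2 - 8*n*p - 7*p^2)/(-n^2 + 3*n*p + 40*p^2)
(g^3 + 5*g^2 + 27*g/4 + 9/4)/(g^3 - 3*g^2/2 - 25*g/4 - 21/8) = 2*(g + 3)/(2*g - 7)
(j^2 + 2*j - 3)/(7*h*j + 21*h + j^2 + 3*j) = (j - 1)/(7*h + j)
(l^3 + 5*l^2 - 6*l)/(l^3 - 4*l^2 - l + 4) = l*(l + 6)/(l^2 - 3*l - 4)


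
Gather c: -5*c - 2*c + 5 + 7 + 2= 14 - 7*c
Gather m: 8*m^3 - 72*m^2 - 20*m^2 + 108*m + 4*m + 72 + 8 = 8*m^3 - 92*m^2 + 112*m + 80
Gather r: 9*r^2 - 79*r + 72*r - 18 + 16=9*r^2 - 7*r - 2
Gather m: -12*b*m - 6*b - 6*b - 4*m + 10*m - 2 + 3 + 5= -12*b + m*(6 - 12*b) + 6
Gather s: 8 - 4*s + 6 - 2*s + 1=15 - 6*s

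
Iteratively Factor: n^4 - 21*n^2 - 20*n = (n)*(n^3 - 21*n - 20) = n*(n - 5)*(n^2 + 5*n + 4) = n*(n - 5)*(n + 4)*(n + 1)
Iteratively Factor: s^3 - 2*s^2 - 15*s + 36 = (s - 3)*(s^2 + s - 12) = (s - 3)*(s + 4)*(s - 3)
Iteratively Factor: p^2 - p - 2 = (p + 1)*(p - 2)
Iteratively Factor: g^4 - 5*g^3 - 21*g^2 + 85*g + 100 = (g + 4)*(g^3 - 9*g^2 + 15*g + 25) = (g - 5)*(g + 4)*(g^2 - 4*g - 5) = (g - 5)*(g + 1)*(g + 4)*(g - 5)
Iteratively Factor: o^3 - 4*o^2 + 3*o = (o - 1)*(o^2 - 3*o) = o*(o - 1)*(o - 3)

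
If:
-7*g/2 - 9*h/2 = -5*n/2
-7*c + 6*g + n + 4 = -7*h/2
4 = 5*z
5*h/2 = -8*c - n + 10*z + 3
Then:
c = 509/227 - 244*n/227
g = 810/227 - 725*n/227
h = 690*n/227 - 630/227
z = 4/5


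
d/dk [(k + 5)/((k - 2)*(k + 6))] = (-k^2 - 10*k - 32)/(k^4 + 8*k^3 - 8*k^2 - 96*k + 144)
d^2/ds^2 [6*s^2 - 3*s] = 12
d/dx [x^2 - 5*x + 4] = 2*x - 5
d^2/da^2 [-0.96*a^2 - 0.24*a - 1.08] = -1.92000000000000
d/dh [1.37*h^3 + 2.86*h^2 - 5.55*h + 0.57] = 4.11*h^2 + 5.72*h - 5.55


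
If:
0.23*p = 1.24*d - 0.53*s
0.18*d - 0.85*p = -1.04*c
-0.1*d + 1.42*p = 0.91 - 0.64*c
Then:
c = 0.37528508871961 - 0.0368245026423652*s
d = 0.436195515472987*s + 0.0886511882497833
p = 0.0473149529847974*s + 0.477945536651006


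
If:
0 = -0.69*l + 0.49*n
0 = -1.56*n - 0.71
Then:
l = -0.32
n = -0.46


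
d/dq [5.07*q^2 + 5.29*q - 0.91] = 10.14*q + 5.29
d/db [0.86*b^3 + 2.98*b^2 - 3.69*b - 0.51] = 2.58*b^2 + 5.96*b - 3.69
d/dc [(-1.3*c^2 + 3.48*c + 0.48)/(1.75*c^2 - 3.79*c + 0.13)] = (-1.163*c^2 - 2.018*c + 2.2716)/(3.0625*c^4 - 13.265*c^3 + 14.8191*c^2 - 0.9854*c + 0.0169)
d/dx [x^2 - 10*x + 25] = 2*x - 10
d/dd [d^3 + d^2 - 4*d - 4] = 3*d^2 + 2*d - 4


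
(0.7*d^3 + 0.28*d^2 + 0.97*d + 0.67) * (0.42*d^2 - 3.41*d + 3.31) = 0.294*d^5 - 2.2694*d^4 + 1.7696*d^3 - 2.0995*d^2 + 0.926*d + 2.2177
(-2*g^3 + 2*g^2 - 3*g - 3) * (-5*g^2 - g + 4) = 10*g^5 - 8*g^4 + 5*g^3 + 26*g^2 - 9*g - 12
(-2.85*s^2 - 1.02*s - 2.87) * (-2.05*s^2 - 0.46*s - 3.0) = 5.8425*s^4 + 3.402*s^3 + 14.9027*s^2 + 4.3802*s + 8.61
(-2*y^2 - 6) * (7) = -14*y^2 - 42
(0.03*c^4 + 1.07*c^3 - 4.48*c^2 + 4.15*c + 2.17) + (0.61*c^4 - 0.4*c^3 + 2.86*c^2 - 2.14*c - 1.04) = 0.64*c^4 + 0.67*c^3 - 1.62*c^2 + 2.01*c + 1.13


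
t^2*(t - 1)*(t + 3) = t^4 + 2*t^3 - 3*t^2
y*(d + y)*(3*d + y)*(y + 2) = 3*d^2*y^2 + 6*d^2*y + 4*d*y^3 + 8*d*y^2 + y^4 + 2*y^3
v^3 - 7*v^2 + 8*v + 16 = (v - 4)^2*(v + 1)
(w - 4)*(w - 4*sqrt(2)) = w^2 - 4*sqrt(2)*w - 4*w + 16*sqrt(2)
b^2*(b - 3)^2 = b^4 - 6*b^3 + 9*b^2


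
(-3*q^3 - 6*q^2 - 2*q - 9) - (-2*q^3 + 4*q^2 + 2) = -q^3 - 10*q^2 - 2*q - 11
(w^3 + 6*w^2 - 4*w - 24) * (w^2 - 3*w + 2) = w^5 + 3*w^4 - 20*w^3 + 64*w - 48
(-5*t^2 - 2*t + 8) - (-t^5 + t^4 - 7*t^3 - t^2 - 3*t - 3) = t^5 - t^4 + 7*t^3 - 4*t^2 + t + 11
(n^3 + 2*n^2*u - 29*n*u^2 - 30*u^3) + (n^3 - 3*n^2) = 2*n^3 + 2*n^2*u - 3*n^2 - 29*n*u^2 - 30*u^3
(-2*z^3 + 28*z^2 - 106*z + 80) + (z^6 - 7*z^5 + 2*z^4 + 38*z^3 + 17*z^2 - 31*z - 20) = z^6 - 7*z^5 + 2*z^4 + 36*z^3 + 45*z^2 - 137*z + 60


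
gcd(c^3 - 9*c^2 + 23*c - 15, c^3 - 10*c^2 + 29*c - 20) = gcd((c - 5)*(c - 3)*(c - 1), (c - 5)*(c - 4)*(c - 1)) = c^2 - 6*c + 5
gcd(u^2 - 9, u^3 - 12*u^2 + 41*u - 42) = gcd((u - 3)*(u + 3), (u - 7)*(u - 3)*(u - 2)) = u - 3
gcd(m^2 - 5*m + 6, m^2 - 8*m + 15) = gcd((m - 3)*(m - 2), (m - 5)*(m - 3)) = m - 3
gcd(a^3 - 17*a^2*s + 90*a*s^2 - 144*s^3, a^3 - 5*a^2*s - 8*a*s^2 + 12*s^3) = -a + 6*s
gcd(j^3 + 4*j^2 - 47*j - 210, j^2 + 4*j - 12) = j + 6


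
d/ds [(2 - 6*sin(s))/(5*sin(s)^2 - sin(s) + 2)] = 2*(15*sin(s)^2 - 10*sin(s) - 5)*cos(s)/(5*sin(s)^2 - sin(s) + 2)^2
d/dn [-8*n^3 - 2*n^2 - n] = -24*n^2 - 4*n - 1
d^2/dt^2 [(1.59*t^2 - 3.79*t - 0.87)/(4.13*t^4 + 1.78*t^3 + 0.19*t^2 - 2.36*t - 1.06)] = (162.722826*t^8 - 705.615456*t^7 - 734.99879*t^6 - 95.7960900000002*t^5 - 67.5669180000001*t^4 - 291.315742*t^3 - 107.854806*t^2 - 12.088284*t + 12.493636)/(70.444997*t^12 + 91.083846*t^11 + 48.978909*t^10 - 106.742504*t^9 - 156.083499*t^8 - 80.105754*t^7 + 49.159087*t^6 + 89.324772*t^5 + 43.698366*t^4 - 4.292408*t^3 - 17.070876*t^2 - 7.955088*t - 1.191016)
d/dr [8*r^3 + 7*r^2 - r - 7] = 24*r^2 + 14*r - 1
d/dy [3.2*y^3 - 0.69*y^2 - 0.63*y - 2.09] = 9.6*y^2 - 1.38*y - 0.63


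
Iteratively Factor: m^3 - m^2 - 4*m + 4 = (m + 2)*(m^2 - 3*m + 2) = (m - 2)*(m + 2)*(m - 1)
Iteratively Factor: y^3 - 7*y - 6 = (y + 1)*(y^2 - y - 6) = (y - 3)*(y + 1)*(y + 2)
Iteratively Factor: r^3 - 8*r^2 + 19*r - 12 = (r - 4)*(r^2 - 4*r + 3) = (r - 4)*(r - 1)*(r - 3)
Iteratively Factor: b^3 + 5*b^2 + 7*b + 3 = (b + 1)*(b^2 + 4*b + 3) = (b + 1)^2*(b + 3)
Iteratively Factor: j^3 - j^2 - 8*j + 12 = (j + 3)*(j^2 - 4*j + 4) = (j - 2)*(j + 3)*(j - 2)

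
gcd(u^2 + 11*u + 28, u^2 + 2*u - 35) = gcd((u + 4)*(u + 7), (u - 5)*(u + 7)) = u + 7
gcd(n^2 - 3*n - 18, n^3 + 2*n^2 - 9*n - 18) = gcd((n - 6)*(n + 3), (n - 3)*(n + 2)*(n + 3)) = n + 3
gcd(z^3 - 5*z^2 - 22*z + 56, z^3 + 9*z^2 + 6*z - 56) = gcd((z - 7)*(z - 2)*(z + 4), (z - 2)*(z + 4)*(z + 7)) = z^2 + 2*z - 8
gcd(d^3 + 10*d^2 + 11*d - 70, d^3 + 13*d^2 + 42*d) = d + 7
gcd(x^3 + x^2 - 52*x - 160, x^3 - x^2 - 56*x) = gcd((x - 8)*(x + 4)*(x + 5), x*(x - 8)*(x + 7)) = x - 8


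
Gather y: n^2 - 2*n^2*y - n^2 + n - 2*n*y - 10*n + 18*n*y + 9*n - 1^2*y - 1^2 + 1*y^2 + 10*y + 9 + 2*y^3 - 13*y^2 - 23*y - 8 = 2*y^3 - 12*y^2 + y*(-2*n^2 + 16*n - 14)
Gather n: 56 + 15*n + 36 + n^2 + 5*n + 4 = n^2 + 20*n + 96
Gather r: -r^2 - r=-r^2 - r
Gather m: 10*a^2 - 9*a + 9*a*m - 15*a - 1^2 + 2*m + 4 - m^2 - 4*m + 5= 10*a^2 - 24*a - m^2 + m*(9*a - 2) + 8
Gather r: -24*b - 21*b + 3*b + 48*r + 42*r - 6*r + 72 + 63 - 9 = -42*b + 84*r + 126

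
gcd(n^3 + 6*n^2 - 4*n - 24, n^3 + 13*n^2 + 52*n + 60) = n^2 + 8*n + 12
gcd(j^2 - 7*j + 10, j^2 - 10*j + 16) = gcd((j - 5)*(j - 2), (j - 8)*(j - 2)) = j - 2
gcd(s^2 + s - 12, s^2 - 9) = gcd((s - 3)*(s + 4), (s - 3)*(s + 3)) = s - 3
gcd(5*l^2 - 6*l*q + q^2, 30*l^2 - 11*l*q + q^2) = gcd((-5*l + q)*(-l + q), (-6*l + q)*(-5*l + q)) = -5*l + q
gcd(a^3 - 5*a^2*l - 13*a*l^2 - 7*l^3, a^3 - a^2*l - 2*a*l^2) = a + l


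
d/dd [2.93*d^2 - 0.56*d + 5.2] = 5.86*d - 0.56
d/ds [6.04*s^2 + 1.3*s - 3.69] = 12.08*s + 1.3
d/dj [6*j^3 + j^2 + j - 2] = 18*j^2 + 2*j + 1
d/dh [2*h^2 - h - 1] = 4*h - 1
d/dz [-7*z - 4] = -7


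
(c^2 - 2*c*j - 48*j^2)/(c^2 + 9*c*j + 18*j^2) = (c - 8*j)/(c + 3*j)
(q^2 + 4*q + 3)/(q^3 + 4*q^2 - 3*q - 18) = (q + 1)/(q^2 + q - 6)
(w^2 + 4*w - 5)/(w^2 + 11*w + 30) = (w - 1)/(w + 6)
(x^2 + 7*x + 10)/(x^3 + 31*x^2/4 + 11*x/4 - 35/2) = 4*(x + 5)/(4*x^2 + 23*x - 35)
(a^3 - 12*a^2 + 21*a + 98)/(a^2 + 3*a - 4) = (a^3 - 12*a^2 + 21*a + 98)/(a^2 + 3*a - 4)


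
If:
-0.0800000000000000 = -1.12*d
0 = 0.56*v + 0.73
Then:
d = 0.07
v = -1.30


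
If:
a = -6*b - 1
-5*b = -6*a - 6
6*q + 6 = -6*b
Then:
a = -1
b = 0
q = -1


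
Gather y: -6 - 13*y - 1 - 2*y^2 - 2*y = -2*y^2 - 15*y - 7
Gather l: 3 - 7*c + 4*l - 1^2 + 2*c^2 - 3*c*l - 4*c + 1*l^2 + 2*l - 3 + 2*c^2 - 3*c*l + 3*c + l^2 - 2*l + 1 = 4*c^2 - 8*c + 2*l^2 + l*(4 - 6*c)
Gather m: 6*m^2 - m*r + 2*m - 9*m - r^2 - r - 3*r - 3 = 6*m^2 + m*(-r - 7) - r^2 - 4*r - 3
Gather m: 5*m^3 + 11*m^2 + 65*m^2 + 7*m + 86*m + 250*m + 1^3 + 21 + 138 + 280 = 5*m^3 + 76*m^2 + 343*m + 440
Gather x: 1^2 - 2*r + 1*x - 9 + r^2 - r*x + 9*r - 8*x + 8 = r^2 + 7*r + x*(-r - 7)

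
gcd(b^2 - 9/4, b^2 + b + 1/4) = 1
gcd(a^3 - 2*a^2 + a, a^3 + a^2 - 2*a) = a^2 - a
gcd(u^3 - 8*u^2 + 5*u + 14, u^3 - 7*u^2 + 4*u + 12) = u^2 - u - 2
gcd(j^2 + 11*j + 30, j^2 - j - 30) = j + 5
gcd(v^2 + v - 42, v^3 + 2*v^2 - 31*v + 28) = v + 7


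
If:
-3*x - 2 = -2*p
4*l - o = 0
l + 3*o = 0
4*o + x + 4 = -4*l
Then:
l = 0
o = 0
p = -5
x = -4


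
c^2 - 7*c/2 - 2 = (c - 4)*(c + 1/2)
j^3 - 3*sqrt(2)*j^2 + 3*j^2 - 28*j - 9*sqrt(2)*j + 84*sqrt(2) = (j - 4)*(j + 7)*(j - 3*sqrt(2))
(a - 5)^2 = a^2 - 10*a + 25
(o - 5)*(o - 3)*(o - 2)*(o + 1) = o^4 - 9*o^3 + 21*o^2 + o - 30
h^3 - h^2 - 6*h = h*(h - 3)*(h + 2)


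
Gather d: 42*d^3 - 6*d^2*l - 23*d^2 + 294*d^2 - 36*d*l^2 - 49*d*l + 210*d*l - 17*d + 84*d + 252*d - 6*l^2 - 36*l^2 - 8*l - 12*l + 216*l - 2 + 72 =42*d^3 + d^2*(271 - 6*l) + d*(-36*l^2 + 161*l + 319) - 42*l^2 + 196*l + 70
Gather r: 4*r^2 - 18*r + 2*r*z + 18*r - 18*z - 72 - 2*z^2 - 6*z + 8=4*r^2 + 2*r*z - 2*z^2 - 24*z - 64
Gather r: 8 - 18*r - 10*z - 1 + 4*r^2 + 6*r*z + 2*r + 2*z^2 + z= 4*r^2 + r*(6*z - 16) + 2*z^2 - 9*z + 7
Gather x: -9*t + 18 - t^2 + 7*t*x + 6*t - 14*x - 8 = -t^2 - 3*t + x*(7*t - 14) + 10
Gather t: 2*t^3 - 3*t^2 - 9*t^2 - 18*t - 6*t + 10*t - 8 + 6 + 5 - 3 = 2*t^3 - 12*t^2 - 14*t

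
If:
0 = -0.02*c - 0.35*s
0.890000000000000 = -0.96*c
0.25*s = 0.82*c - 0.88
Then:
No Solution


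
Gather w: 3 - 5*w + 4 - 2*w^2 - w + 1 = -2*w^2 - 6*w + 8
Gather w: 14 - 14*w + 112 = 126 - 14*w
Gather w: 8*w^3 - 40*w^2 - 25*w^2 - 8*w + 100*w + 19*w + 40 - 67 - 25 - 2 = 8*w^3 - 65*w^2 + 111*w - 54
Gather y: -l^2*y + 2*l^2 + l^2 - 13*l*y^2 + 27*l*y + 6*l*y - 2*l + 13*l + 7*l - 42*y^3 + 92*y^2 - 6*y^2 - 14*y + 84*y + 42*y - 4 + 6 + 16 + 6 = 3*l^2 + 18*l - 42*y^3 + y^2*(86 - 13*l) + y*(-l^2 + 33*l + 112) + 24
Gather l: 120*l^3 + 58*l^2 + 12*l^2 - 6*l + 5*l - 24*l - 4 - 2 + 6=120*l^3 + 70*l^2 - 25*l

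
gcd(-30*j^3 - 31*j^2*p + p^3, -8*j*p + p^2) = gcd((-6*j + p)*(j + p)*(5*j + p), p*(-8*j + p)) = 1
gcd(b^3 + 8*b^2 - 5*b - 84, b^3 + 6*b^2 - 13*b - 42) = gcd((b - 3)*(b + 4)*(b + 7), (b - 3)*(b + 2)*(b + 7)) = b^2 + 4*b - 21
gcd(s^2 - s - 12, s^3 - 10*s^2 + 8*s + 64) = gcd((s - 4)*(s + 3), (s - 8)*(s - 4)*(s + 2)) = s - 4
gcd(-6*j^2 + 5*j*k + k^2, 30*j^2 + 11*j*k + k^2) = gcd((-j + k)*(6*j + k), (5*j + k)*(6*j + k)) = 6*j + k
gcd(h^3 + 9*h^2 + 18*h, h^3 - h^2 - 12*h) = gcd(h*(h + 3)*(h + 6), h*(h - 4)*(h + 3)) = h^2 + 3*h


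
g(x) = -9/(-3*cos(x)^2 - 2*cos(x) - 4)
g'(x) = -9*(-6*sin(x)*cos(x) - 2*sin(x))/(-3*cos(x)^2 - 2*cos(x) - 4)^2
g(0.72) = 1.25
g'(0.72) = 0.75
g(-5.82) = 1.10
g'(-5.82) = 0.44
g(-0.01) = 1.00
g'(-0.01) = -0.01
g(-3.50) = 1.89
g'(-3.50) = -0.50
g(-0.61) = 1.18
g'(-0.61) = -0.61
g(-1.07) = 1.59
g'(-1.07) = -1.21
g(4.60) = 2.36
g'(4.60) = -0.82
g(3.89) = 2.17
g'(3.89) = 0.85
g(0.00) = 1.00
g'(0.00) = 0.00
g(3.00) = 1.81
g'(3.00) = -0.20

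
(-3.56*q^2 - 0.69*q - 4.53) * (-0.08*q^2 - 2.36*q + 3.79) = 0.2848*q^4 + 8.4568*q^3 - 11.5016*q^2 + 8.0757*q - 17.1687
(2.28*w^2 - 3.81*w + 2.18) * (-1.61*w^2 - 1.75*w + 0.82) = -3.6708*w^4 + 2.1441*w^3 + 5.0273*w^2 - 6.9392*w + 1.7876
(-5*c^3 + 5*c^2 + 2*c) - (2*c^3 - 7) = -7*c^3 + 5*c^2 + 2*c + 7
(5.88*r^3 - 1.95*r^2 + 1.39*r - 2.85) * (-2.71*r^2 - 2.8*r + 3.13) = -15.9348*r^5 - 11.1795*r^4 + 20.0975*r^3 - 2.272*r^2 + 12.3307*r - 8.9205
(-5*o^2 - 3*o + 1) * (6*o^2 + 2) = -30*o^4 - 18*o^3 - 4*o^2 - 6*o + 2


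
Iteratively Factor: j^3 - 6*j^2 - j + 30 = (j - 5)*(j^2 - j - 6) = (j - 5)*(j - 3)*(j + 2)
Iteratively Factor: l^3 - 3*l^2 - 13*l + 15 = (l - 1)*(l^2 - 2*l - 15) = (l - 1)*(l + 3)*(l - 5)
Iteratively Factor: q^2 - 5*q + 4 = (q - 1)*(q - 4)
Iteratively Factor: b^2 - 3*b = (b - 3)*(b)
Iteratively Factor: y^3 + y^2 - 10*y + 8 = (y + 4)*(y^2 - 3*y + 2) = (y - 2)*(y + 4)*(y - 1)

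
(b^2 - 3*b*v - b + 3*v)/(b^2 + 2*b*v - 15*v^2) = (b - 1)/(b + 5*v)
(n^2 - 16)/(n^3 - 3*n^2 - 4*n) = (n + 4)/(n*(n + 1))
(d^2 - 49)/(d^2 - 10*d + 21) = (d + 7)/(d - 3)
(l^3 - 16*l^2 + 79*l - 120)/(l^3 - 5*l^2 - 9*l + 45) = (l - 8)/(l + 3)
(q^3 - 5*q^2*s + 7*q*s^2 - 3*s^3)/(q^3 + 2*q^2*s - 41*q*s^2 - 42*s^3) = (q^3 - 5*q^2*s + 7*q*s^2 - 3*s^3)/(q^3 + 2*q^2*s - 41*q*s^2 - 42*s^3)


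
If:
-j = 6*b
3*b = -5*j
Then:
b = 0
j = 0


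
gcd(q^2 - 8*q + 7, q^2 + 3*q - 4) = q - 1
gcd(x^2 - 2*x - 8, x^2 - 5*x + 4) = x - 4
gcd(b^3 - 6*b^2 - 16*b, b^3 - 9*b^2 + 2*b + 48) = b^2 - 6*b - 16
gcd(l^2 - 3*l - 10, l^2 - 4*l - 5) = l - 5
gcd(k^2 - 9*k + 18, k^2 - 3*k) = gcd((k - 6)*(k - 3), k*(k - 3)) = k - 3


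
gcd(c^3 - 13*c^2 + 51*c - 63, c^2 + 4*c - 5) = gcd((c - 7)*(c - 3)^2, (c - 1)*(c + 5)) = 1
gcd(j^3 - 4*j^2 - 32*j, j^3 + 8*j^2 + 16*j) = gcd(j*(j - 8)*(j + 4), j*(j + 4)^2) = j^2 + 4*j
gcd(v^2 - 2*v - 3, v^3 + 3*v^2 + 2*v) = v + 1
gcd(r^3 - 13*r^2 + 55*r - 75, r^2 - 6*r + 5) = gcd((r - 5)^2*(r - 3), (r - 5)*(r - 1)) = r - 5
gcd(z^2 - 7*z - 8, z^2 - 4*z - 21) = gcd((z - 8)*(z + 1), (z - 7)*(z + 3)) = 1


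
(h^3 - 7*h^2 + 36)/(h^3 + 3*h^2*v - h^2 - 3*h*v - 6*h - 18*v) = (h - 6)/(h + 3*v)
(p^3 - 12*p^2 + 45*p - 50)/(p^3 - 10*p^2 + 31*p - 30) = (p - 5)/(p - 3)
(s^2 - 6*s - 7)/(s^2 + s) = (s - 7)/s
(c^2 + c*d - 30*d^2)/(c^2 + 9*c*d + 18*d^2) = (c - 5*d)/(c + 3*d)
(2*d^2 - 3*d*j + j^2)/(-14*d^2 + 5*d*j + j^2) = (-d + j)/(7*d + j)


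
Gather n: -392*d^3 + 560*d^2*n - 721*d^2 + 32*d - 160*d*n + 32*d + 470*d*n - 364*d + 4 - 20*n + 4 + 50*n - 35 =-392*d^3 - 721*d^2 - 300*d + n*(560*d^2 + 310*d + 30) - 27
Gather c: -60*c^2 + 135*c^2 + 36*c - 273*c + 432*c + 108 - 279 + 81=75*c^2 + 195*c - 90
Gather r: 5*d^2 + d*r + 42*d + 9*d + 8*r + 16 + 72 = 5*d^2 + 51*d + r*(d + 8) + 88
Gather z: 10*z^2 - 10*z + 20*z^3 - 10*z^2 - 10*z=20*z^3 - 20*z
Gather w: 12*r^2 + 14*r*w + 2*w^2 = 12*r^2 + 14*r*w + 2*w^2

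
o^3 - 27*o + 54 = (o - 3)^2*(o + 6)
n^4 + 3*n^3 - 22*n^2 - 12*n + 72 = (n - 3)*(n - 2)*(n + 2)*(n + 6)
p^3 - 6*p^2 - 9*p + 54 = (p - 6)*(p - 3)*(p + 3)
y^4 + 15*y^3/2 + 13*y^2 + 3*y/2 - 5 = (y - 1/2)*(y + 1)*(y + 2)*(y + 5)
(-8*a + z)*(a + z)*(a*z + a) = -8*a^3*z - 8*a^3 - 7*a^2*z^2 - 7*a^2*z + a*z^3 + a*z^2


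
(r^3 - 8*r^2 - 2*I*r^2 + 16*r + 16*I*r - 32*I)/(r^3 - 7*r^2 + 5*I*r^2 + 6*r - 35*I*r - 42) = (r^3 - 2*r^2*(4 + I) + 16*r*(1 + I) - 32*I)/(r^3 + r^2*(-7 + 5*I) + r*(6 - 35*I) - 42)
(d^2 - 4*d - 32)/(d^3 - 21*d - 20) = (d - 8)/(d^2 - 4*d - 5)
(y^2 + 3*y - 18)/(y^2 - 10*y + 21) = (y + 6)/(y - 7)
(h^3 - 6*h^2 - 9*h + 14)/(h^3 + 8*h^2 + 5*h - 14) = (h - 7)/(h + 7)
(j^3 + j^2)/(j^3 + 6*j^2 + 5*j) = j/(j + 5)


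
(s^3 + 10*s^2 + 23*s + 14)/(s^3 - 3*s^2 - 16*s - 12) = (s + 7)/(s - 6)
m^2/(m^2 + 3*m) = m/(m + 3)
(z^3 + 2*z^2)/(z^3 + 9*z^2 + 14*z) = z/(z + 7)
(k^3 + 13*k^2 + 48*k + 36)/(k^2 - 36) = (k^2 + 7*k + 6)/(k - 6)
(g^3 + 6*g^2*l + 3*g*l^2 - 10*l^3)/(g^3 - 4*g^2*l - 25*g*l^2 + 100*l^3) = (g^2 + g*l - 2*l^2)/(g^2 - 9*g*l + 20*l^2)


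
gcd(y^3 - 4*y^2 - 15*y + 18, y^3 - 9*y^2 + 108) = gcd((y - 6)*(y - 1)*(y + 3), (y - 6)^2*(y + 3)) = y^2 - 3*y - 18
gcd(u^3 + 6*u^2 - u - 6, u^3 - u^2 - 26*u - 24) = u + 1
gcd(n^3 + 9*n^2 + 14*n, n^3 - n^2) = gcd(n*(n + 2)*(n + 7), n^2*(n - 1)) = n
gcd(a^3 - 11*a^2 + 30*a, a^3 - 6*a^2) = a^2 - 6*a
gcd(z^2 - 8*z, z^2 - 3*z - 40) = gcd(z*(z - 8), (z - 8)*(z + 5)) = z - 8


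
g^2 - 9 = (g - 3)*(g + 3)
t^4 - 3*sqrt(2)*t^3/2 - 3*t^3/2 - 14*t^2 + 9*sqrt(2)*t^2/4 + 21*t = t*(t - 3/2)*(t - 7*sqrt(2)/2)*(t + 2*sqrt(2))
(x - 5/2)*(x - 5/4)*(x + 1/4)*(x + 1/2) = x^4 - 3*x^3 + 7*x^2/16 + 15*x/8 + 25/64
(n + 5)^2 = n^2 + 10*n + 25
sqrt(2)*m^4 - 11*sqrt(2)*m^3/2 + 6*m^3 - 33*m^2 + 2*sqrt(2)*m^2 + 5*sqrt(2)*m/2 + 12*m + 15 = (m - 5)*(m - 1)*(m + 3*sqrt(2))*(sqrt(2)*m + sqrt(2)/2)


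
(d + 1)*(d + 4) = d^2 + 5*d + 4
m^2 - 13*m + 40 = (m - 8)*(m - 5)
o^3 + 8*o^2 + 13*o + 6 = (o + 1)^2*(o + 6)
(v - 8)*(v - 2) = v^2 - 10*v + 16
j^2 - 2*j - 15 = (j - 5)*(j + 3)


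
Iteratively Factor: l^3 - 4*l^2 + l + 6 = (l - 2)*(l^2 - 2*l - 3) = (l - 3)*(l - 2)*(l + 1)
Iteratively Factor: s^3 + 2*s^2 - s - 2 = (s + 2)*(s^2 - 1) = (s + 1)*(s + 2)*(s - 1)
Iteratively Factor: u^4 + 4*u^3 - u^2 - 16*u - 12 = (u + 3)*(u^3 + u^2 - 4*u - 4) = (u + 1)*(u + 3)*(u^2 - 4) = (u - 2)*(u + 1)*(u + 3)*(u + 2)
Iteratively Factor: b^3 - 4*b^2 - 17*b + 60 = (b - 5)*(b^2 + b - 12) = (b - 5)*(b + 4)*(b - 3)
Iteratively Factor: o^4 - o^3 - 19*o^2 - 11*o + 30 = (o - 5)*(o^3 + 4*o^2 + o - 6) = (o - 5)*(o + 2)*(o^2 + 2*o - 3) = (o - 5)*(o - 1)*(o + 2)*(o + 3)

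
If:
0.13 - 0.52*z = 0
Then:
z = 0.25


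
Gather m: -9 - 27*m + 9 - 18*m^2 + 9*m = -18*m^2 - 18*m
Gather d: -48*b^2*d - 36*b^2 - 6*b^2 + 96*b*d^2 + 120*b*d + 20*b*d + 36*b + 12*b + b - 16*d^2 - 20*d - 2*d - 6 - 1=-42*b^2 + 49*b + d^2*(96*b - 16) + d*(-48*b^2 + 140*b - 22) - 7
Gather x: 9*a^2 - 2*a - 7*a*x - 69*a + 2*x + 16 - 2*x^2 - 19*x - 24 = 9*a^2 - 71*a - 2*x^2 + x*(-7*a - 17) - 8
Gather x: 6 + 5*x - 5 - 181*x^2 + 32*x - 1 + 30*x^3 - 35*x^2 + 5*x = 30*x^3 - 216*x^2 + 42*x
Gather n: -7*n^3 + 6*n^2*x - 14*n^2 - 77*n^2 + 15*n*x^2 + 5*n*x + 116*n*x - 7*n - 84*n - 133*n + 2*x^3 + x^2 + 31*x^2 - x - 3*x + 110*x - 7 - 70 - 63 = -7*n^3 + n^2*(6*x - 91) + n*(15*x^2 + 121*x - 224) + 2*x^3 + 32*x^2 + 106*x - 140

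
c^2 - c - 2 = (c - 2)*(c + 1)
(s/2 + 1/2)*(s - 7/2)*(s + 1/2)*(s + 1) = s^4/2 - s^3/2 - 27*s^2/8 - 13*s/4 - 7/8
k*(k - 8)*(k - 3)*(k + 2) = k^4 - 9*k^3 + 2*k^2 + 48*k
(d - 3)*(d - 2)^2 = d^3 - 7*d^2 + 16*d - 12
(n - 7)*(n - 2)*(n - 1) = n^3 - 10*n^2 + 23*n - 14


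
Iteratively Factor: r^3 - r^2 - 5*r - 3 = (r + 1)*(r^2 - 2*r - 3) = (r - 3)*(r + 1)*(r + 1)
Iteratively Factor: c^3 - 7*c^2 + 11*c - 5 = (c - 1)*(c^2 - 6*c + 5) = (c - 1)^2*(c - 5)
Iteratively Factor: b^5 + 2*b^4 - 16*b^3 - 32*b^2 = (b - 4)*(b^4 + 6*b^3 + 8*b^2) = b*(b - 4)*(b^3 + 6*b^2 + 8*b) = b*(b - 4)*(b + 2)*(b^2 + 4*b) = b^2*(b - 4)*(b + 2)*(b + 4)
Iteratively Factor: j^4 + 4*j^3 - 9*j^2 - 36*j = (j)*(j^3 + 4*j^2 - 9*j - 36) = j*(j - 3)*(j^2 + 7*j + 12) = j*(j - 3)*(j + 4)*(j + 3)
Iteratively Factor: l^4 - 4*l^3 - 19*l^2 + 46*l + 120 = (l + 2)*(l^3 - 6*l^2 - 7*l + 60) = (l + 2)*(l + 3)*(l^2 - 9*l + 20) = (l - 4)*(l + 2)*(l + 3)*(l - 5)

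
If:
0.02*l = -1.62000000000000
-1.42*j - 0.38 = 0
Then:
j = -0.27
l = -81.00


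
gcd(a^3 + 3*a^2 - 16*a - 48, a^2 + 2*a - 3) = a + 3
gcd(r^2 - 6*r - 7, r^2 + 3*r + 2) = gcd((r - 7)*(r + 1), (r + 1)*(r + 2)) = r + 1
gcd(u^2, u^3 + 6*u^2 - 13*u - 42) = 1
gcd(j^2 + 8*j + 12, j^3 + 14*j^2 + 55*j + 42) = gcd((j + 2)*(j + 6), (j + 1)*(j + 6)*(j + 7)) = j + 6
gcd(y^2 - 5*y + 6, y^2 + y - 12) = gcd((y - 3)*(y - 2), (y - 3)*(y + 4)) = y - 3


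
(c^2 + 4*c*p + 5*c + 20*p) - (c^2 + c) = 4*c*p + 4*c + 20*p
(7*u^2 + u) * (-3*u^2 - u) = -21*u^4 - 10*u^3 - u^2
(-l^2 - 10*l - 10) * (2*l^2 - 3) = -2*l^4 - 20*l^3 - 17*l^2 + 30*l + 30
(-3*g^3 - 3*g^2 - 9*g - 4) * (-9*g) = 27*g^4 + 27*g^3 + 81*g^2 + 36*g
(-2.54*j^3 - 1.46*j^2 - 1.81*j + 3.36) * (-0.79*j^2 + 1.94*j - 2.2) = 2.0066*j^5 - 3.7742*j^4 + 4.1855*j^3 - 2.9538*j^2 + 10.5004*j - 7.392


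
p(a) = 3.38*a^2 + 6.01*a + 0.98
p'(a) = 6.76*a + 6.01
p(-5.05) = 56.83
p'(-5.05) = -28.13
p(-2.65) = 8.79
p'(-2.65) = -11.90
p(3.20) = 54.82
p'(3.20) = 27.64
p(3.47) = 62.53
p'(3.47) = 29.47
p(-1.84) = 1.36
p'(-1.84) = -6.43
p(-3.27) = 17.47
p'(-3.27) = -16.10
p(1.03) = 10.76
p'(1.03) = 12.97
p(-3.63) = 23.70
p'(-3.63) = -18.53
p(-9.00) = 220.67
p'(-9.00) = -54.83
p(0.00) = 0.98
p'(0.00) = 6.01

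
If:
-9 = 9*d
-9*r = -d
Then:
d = -1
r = -1/9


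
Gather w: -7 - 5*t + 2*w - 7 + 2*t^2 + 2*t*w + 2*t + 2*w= 2*t^2 - 3*t + w*(2*t + 4) - 14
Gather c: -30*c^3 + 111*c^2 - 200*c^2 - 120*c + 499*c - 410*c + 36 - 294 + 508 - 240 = -30*c^3 - 89*c^2 - 31*c + 10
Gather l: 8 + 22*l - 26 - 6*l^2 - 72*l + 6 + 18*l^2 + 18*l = 12*l^2 - 32*l - 12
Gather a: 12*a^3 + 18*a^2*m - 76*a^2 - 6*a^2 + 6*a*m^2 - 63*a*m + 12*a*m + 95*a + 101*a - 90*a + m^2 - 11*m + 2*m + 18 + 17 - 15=12*a^3 + a^2*(18*m - 82) + a*(6*m^2 - 51*m + 106) + m^2 - 9*m + 20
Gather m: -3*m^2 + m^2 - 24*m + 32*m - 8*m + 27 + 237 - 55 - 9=200 - 2*m^2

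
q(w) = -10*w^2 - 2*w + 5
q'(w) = -20*w - 2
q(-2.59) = -56.90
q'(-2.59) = 49.80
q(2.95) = -87.92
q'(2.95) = -61.00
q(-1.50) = -14.50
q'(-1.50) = 28.00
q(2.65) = -70.52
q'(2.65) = -55.00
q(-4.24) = -166.30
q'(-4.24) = 82.80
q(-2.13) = -36.11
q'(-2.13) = 40.60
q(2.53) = -64.07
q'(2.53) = -52.60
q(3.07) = -95.39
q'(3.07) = -63.40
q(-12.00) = -1411.00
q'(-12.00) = 238.00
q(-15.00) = -2215.00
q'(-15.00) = 298.00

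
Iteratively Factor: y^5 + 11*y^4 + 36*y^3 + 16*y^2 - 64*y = (y + 4)*(y^4 + 7*y^3 + 8*y^2 - 16*y) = (y + 4)^2*(y^3 + 3*y^2 - 4*y) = y*(y + 4)^2*(y^2 + 3*y - 4) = y*(y - 1)*(y + 4)^2*(y + 4)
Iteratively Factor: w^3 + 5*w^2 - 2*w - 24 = (w - 2)*(w^2 + 7*w + 12) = (w - 2)*(w + 4)*(w + 3)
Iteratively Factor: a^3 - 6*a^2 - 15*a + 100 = (a + 4)*(a^2 - 10*a + 25) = (a - 5)*(a + 4)*(a - 5)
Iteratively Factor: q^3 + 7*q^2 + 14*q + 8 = (q + 2)*(q^2 + 5*q + 4) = (q + 1)*(q + 2)*(q + 4)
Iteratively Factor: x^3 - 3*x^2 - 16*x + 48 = (x - 4)*(x^2 + x - 12) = (x - 4)*(x - 3)*(x + 4)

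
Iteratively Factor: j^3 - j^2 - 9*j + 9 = (j - 1)*(j^2 - 9) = (j - 3)*(j - 1)*(j + 3)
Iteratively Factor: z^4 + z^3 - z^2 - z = (z + 1)*(z^3 - z) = (z - 1)*(z + 1)*(z^2 + z) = z*(z - 1)*(z + 1)*(z + 1)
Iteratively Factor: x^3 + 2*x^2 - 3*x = (x)*(x^2 + 2*x - 3) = x*(x + 3)*(x - 1)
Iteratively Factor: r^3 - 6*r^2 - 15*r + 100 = (r + 4)*(r^2 - 10*r + 25) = (r - 5)*(r + 4)*(r - 5)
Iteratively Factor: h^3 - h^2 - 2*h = (h)*(h^2 - h - 2) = h*(h - 2)*(h + 1)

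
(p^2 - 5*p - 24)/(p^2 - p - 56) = (p + 3)/(p + 7)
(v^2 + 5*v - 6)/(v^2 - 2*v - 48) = (v - 1)/(v - 8)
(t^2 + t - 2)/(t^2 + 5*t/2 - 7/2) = 2*(t + 2)/(2*t + 7)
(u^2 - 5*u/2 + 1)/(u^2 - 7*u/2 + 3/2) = (u - 2)/(u - 3)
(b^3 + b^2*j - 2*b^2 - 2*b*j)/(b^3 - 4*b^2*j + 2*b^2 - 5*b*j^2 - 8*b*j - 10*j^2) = b*(b - 2)/(b^2 - 5*b*j + 2*b - 10*j)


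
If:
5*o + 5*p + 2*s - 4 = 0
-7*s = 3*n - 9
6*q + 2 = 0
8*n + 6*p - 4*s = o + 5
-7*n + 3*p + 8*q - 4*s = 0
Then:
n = -2455/6891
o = -12065/6891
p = 13613/6891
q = -1/3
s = 3304/2297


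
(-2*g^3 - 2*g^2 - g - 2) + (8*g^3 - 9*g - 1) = 6*g^3 - 2*g^2 - 10*g - 3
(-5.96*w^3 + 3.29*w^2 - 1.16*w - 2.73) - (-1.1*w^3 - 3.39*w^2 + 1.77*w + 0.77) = -4.86*w^3 + 6.68*w^2 - 2.93*w - 3.5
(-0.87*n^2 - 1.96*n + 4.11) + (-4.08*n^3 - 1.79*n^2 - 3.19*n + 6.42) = -4.08*n^3 - 2.66*n^2 - 5.15*n + 10.53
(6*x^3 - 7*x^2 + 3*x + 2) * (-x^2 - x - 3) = -6*x^5 + x^4 - 14*x^3 + 16*x^2 - 11*x - 6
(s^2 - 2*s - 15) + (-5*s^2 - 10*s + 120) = -4*s^2 - 12*s + 105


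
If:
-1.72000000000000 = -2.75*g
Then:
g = 0.63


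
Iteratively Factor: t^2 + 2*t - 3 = (t - 1)*(t + 3)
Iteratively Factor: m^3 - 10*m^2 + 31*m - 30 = (m - 5)*(m^2 - 5*m + 6) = (m - 5)*(m - 2)*(m - 3)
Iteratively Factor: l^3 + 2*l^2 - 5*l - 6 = (l + 3)*(l^2 - l - 2) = (l - 2)*(l + 3)*(l + 1)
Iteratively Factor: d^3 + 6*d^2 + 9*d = (d)*(d^2 + 6*d + 9) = d*(d + 3)*(d + 3)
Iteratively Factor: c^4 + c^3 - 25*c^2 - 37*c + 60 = (c + 3)*(c^3 - 2*c^2 - 19*c + 20) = (c + 3)*(c + 4)*(c^2 - 6*c + 5) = (c - 1)*(c + 3)*(c + 4)*(c - 5)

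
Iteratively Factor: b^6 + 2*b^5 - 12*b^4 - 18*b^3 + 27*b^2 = (b)*(b^5 + 2*b^4 - 12*b^3 - 18*b^2 + 27*b) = b*(b + 3)*(b^4 - b^3 - 9*b^2 + 9*b) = b*(b - 1)*(b + 3)*(b^3 - 9*b) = b^2*(b - 1)*(b + 3)*(b^2 - 9) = b^2*(b - 1)*(b + 3)^2*(b - 3)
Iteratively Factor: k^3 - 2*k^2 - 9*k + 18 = (k - 2)*(k^2 - 9) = (k - 3)*(k - 2)*(k + 3)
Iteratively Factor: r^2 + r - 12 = (r - 3)*(r + 4)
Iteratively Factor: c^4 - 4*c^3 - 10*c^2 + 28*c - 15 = (c - 1)*(c^3 - 3*c^2 - 13*c + 15) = (c - 1)^2*(c^2 - 2*c - 15) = (c - 5)*(c - 1)^2*(c + 3)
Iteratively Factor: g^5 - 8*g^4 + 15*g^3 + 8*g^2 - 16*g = (g)*(g^4 - 8*g^3 + 15*g^2 + 8*g - 16) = g*(g - 4)*(g^3 - 4*g^2 - g + 4) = g*(g - 4)^2*(g^2 - 1) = g*(g - 4)^2*(g - 1)*(g + 1)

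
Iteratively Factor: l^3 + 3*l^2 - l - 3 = (l + 1)*(l^2 + 2*l - 3) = (l + 1)*(l + 3)*(l - 1)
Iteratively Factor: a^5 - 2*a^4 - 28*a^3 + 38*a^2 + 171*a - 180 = (a - 5)*(a^4 + 3*a^3 - 13*a^2 - 27*a + 36) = (a - 5)*(a - 3)*(a^3 + 6*a^2 + 5*a - 12) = (a - 5)*(a - 3)*(a + 3)*(a^2 + 3*a - 4) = (a - 5)*(a - 3)*(a - 1)*(a + 3)*(a + 4)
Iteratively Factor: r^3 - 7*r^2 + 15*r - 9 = (r - 3)*(r^2 - 4*r + 3) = (r - 3)^2*(r - 1)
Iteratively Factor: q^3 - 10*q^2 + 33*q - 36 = (q - 4)*(q^2 - 6*q + 9) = (q - 4)*(q - 3)*(q - 3)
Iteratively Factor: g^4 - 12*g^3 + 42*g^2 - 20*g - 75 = (g - 5)*(g^3 - 7*g^2 + 7*g + 15) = (g - 5)*(g - 3)*(g^2 - 4*g - 5) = (g - 5)*(g - 3)*(g + 1)*(g - 5)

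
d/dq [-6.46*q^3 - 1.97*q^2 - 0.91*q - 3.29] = -19.38*q^2 - 3.94*q - 0.91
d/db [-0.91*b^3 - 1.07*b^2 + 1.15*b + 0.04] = -2.73*b^2 - 2.14*b + 1.15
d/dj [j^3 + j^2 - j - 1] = 3*j^2 + 2*j - 1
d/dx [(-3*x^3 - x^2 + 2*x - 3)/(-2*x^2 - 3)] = (6*x^4 + 31*x^2 - 6*x - 6)/(4*x^4 + 12*x^2 + 9)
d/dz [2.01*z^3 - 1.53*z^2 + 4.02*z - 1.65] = 6.03*z^2 - 3.06*z + 4.02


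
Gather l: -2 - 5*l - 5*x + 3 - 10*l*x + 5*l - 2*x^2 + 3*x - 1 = -10*l*x - 2*x^2 - 2*x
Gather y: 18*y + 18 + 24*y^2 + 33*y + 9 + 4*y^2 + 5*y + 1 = 28*y^2 + 56*y + 28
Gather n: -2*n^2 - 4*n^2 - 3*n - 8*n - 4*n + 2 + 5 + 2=-6*n^2 - 15*n + 9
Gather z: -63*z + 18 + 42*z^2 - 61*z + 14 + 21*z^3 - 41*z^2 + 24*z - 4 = 21*z^3 + z^2 - 100*z + 28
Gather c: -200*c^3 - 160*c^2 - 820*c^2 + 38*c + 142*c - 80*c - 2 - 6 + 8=-200*c^3 - 980*c^2 + 100*c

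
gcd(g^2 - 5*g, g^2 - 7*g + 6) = 1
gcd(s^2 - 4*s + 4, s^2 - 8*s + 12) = s - 2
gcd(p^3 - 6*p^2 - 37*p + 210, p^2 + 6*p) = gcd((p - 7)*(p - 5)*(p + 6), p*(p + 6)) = p + 6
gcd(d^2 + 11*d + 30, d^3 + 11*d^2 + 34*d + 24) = d + 6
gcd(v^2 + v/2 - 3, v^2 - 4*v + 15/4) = v - 3/2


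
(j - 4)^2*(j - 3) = j^3 - 11*j^2 + 40*j - 48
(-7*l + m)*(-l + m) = 7*l^2 - 8*l*m + m^2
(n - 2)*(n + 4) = n^2 + 2*n - 8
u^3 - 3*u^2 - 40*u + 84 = (u - 7)*(u - 2)*(u + 6)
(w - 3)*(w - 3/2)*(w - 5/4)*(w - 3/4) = w^4 - 13*w^3/2 + 231*w^2/16 - 423*w/32 + 135/32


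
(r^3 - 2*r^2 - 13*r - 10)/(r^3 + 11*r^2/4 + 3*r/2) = 4*(r^2 - 4*r - 5)/(r*(4*r + 3))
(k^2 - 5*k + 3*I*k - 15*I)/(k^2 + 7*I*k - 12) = (k - 5)/(k + 4*I)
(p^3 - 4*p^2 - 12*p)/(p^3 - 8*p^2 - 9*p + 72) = p*(p^2 - 4*p - 12)/(p^3 - 8*p^2 - 9*p + 72)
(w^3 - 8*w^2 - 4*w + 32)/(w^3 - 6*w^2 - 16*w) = (w - 2)/w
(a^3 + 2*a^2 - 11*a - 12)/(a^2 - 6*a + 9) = (a^2 + 5*a + 4)/(a - 3)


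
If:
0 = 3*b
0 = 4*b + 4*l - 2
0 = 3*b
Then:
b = 0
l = 1/2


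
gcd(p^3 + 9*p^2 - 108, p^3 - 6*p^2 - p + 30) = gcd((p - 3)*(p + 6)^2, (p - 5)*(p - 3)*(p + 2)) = p - 3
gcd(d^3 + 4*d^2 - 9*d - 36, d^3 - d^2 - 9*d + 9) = d^2 - 9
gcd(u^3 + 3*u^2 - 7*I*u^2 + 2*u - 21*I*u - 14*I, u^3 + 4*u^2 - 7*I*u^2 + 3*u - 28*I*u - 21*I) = u^2 + u*(1 - 7*I) - 7*I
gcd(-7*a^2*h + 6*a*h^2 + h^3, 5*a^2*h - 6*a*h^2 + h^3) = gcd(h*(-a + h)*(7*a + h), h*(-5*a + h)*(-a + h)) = a*h - h^2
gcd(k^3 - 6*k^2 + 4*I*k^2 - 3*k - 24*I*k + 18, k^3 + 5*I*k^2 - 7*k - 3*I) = k^2 + 4*I*k - 3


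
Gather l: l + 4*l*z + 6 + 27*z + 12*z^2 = l*(4*z + 1) + 12*z^2 + 27*z + 6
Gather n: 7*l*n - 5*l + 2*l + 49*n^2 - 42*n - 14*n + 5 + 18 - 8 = -3*l + 49*n^2 + n*(7*l - 56) + 15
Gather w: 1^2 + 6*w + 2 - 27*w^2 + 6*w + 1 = -27*w^2 + 12*w + 4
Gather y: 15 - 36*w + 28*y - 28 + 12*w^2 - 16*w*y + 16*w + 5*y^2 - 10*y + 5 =12*w^2 - 20*w + 5*y^2 + y*(18 - 16*w) - 8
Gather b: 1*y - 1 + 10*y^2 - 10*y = 10*y^2 - 9*y - 1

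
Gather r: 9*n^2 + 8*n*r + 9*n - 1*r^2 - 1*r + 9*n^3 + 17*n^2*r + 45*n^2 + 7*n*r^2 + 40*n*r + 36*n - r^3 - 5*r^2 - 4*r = 9*n^3 + 54*n^2 + 45*n - r^3 + r^2*(7*n - 6) + r*(17*n^2 + 48*n - 5)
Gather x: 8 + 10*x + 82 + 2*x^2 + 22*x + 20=2*x^2 + 32*x + 110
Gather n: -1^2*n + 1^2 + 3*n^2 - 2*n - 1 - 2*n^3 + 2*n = -2*n^3 + 3*n^2 - n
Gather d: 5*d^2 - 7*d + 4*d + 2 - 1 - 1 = 5*d^2 - 3*d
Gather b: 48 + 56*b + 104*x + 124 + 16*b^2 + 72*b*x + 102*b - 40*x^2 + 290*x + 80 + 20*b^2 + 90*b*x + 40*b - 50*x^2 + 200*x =36*b^2 + b*(162*x + 198) - 90*x^2 + 594*x + 252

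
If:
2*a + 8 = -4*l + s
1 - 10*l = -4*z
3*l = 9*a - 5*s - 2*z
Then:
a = -56*z/5 - 423/10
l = 2*z/5 + 1/10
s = -104*z/5 - 381/5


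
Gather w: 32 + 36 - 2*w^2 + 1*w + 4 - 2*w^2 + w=-4*w^2 + 2*w + 72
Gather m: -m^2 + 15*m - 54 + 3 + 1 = -m^2 + 15*m - 50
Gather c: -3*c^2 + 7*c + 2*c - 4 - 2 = -3*c^2 + 9*c - 6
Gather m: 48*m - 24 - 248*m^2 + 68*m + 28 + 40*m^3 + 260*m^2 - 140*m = 40*m^3 + 12*m^2 - 24*m + 4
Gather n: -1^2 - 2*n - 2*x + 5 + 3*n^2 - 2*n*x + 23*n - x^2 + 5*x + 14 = 3*n^2 + n*(21 - 2*x) - x^2 + 3*x + 18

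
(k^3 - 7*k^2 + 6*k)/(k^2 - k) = k - 6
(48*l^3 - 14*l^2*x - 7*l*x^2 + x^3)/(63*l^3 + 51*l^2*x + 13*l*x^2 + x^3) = (16*l^2 - 10*l*x + x^2)/(21*l^2 + 10*l*x + x^2)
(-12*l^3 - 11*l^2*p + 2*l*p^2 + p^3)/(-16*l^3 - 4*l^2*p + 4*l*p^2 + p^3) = (-3*l^2 - 2*l*p + p^2)/(-4*l^2 + p^2)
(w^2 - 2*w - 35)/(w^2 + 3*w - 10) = (w - 7)/(w - 2)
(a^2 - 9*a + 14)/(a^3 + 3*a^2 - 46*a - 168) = (a - 2)/(a^2 + 10*a + 24)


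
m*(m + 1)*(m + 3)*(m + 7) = m^4 + 11*m^3 + 31*m^2 + 21*m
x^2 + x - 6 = (x - 2)*(x + 3)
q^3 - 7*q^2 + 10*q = q*(q - 5)*(q - 2)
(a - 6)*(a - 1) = a^2 - 7*a + 6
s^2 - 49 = (s - 7)*(s + 7)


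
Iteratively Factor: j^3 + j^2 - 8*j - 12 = (j - 3)*(j^2 + 4*j + 4) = (j - 3)*(j + 2)*(j + 2)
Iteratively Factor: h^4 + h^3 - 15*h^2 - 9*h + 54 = (h + 3)*(h^3 - 2*h^2 - 9*h + 18) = (h - 3)*(h + 3)*(h^2 + h - 6) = (h - 3)*(h - 2)*(h + 3)*(h + 3)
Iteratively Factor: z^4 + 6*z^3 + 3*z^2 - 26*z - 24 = (z + 3)*(z^3 + 3*z^2 - 6*z - 8) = (z + 3)*(z + 4)*(z^2 - z - 2) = (z + 1)*(z + 3)*(z + 4)*(z - 2)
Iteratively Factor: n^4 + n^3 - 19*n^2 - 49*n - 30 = (n + 3)*(n^3 - 2*n^2 - 13*n - 10) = (n - 5)*(n + 3)*(n^2 + 3*n + 2) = (n - 5)*(n + 2)*(n + 3)*(n + 1)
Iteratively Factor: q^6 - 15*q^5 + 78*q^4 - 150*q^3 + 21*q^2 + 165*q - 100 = (q + 1)*(q^5 - 16*q^4 + 94*q^3 - 244*q^2 + 265*q - 100) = (q - 5)*(q + 1)*(q^4 - 11*q^3 + 39*q^2 - 49*q + 20) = (q - 5)*(q - 1)*(q + 1)*(q^3 - 10*q^2 + 29*q - 20) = (q - 5)*(q - 1)^2*(q + 1)*(q^2 - 9*q + 20) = (q - 5)^2*(q - 1)^2*(q + 1)*(q - 4)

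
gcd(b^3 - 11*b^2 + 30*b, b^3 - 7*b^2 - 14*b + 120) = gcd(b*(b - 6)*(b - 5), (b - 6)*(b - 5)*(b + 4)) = b^2 - 11*b + 30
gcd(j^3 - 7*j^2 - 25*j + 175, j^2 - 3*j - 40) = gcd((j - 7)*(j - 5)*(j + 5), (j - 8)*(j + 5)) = j + 5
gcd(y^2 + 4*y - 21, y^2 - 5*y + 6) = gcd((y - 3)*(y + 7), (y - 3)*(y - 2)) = y - 3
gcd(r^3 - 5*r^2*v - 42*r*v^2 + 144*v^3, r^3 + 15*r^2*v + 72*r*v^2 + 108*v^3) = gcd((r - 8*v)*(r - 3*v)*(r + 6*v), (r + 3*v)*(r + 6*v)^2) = r + 6*v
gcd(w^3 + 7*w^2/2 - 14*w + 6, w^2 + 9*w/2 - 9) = w + 6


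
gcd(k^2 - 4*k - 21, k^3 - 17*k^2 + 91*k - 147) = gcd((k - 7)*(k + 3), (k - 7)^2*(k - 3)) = k - 7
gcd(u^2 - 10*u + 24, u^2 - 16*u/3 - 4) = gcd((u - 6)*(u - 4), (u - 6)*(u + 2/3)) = u - 6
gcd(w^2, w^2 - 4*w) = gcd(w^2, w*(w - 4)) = w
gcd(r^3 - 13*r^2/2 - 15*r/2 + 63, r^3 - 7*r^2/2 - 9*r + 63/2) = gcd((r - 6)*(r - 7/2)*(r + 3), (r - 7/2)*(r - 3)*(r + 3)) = r^2 - r/2 - 21/2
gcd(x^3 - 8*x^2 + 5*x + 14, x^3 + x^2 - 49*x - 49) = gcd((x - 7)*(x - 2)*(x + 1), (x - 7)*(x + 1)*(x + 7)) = x^2 - 6*x - 7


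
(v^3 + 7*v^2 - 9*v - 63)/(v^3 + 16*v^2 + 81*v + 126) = (v - 3)/(v + 6)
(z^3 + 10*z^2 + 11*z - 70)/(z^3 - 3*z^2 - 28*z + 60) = (z + 7)/(z - 6)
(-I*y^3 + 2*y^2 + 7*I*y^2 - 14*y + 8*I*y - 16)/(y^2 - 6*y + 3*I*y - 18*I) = (-I*y^3 + y^2*(2 + 7*I) + y*(-14 + 8*I) - 16)/(y^2 + y*(-6 + 3*I) - 18*I)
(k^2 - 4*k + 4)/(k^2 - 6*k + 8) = (k - 2)/(k - 4)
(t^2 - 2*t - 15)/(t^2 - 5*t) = (t + 3)/t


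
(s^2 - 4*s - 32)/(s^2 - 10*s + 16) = (s + 4)/(s - 2)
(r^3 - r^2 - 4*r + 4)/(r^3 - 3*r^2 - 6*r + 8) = (r - 2)/(r - 4)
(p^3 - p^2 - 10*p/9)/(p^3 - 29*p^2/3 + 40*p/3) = (p + 2/3)/(p - 8)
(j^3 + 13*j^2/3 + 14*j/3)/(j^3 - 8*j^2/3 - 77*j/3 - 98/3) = j/(j - 7)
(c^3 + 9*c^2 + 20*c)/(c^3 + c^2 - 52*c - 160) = c/(c - 8)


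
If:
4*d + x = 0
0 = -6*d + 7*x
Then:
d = 0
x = 0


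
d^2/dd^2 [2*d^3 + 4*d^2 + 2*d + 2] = 12*d + 8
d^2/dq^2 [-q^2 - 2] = -2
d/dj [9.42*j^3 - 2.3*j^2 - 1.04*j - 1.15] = 28.26*j^2 - 4.6*j - 1.04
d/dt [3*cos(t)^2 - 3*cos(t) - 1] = 3*sin(t) - 3*sin(2*t)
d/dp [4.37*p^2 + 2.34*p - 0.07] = 8.74*p + 2.34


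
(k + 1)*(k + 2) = k^2 + 3*k + 2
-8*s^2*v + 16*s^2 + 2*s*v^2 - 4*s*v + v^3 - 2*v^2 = (-2*s + v)*(4*s + v)*(v - 2)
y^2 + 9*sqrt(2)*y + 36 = (y + 3*sqrt(2))*(y + 6*sqrt(2))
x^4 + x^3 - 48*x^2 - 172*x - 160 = (x - 8)*(x + 2)^2*(x + 5)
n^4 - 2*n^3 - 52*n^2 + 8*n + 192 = (n - 8)*(n - 2)*(n + 2)*(n + 6)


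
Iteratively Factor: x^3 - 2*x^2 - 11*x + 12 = (x - 4)*(x^2 + 2*x - 3) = (x - 4)*(x - 1)*(x + 3)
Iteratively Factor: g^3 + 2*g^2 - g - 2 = (g + 1)*(g^2 + g - 2) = (g + 1)*(g + 2)*(g - 1)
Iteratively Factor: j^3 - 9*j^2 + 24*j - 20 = (j - 2)*(j^2 - 7*j + 10) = (j - 5)*(j - 2)*(j - 2)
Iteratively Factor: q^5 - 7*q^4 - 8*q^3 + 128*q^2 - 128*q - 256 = (q + 1)*(q^4 - 8*q^3 + 128*q - 256) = (q - 4)*(q + 1)*(q^3 - 4*q^2 - 16*q + 64) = (q - 4)^2*(q + 1)*(q^2 - 16) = (q - 4)^2*(q + 1)*(q + 4)*(q - 4)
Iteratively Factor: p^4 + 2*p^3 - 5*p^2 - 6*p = (p)*(p^3 + 2*p^2 - 5*p - 6) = p*(p + 1)*(p^2 + p - 6) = p*(p - 2)*(p + 1)*(p + 3)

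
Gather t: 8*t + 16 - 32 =8*t - 16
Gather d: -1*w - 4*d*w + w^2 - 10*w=-4*d*w + w^2 - 11*w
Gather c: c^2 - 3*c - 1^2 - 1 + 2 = c^2 - 3*c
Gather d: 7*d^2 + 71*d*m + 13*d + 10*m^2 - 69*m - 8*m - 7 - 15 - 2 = 7*d^2 + d*(71*m + 13) + 10*m^2 - 77*m - 24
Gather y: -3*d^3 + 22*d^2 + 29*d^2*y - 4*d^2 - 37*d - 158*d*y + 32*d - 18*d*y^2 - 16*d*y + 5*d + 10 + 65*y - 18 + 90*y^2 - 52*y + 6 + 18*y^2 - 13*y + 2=-3*d^3 + 18*d^2 + y^2*(108 - 18*d) + y*(29*d^2 - 174*d)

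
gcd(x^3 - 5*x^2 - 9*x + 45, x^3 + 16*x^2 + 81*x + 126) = x + 3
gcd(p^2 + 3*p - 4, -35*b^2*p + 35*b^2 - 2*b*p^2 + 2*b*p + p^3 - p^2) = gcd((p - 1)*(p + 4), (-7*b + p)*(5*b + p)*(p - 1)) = p - 1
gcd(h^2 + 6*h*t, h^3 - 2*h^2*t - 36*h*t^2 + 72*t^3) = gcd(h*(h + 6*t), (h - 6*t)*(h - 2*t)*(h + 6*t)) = h + 6*t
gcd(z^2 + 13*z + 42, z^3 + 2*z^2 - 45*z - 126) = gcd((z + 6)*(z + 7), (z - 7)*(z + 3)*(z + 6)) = z + 6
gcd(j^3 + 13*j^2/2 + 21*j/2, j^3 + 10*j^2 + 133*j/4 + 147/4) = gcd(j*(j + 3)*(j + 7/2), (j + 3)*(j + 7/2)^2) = j^2 + 13*j/2 + 21/2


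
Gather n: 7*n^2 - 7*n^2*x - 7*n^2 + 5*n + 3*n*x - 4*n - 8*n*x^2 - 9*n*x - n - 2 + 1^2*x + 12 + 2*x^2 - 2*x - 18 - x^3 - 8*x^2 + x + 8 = -7*n^2*x + n*(-8*x^2 - 6*x) - x^3 - 6*x^2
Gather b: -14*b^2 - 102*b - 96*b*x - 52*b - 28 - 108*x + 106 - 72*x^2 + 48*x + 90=-14*b^2 + b*(-96*x - 154) - 72*x^2 - 60*x + 168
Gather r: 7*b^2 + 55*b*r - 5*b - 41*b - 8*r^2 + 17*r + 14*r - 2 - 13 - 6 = 7*b^2 - 46*b - 8*r^2 + r*(55*b + 31) - 21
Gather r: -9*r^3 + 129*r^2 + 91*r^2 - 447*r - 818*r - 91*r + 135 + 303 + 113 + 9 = -9*r^3 + 220*r^2 - 1356*r + 560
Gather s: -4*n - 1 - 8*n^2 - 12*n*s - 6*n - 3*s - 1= -8*n^2 - 10*n + s*(-12*n - 3) - 2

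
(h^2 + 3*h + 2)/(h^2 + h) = (h + 2)/h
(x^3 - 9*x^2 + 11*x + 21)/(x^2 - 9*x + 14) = (x^2 - 2*x - 3)/(x - 2)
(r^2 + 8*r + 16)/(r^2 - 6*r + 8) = (r^2 + 8*r + 16)/(r^2 - 6*r + 8)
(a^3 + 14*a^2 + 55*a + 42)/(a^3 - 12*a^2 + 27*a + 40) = (a^2 + 13*a + 42)/(a^2 - 13*a + 40)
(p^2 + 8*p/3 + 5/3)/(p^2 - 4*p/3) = (3*p^2 + 8*p + 5)/(p*(3*p - 4))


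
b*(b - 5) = b^2 - 5*b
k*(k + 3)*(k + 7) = k^3 + 10*k^2 + 21*k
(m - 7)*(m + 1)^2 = m^3 - 5*m^2 - 13*m - 7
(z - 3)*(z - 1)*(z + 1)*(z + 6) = z^4 + 3*z^3 - 19*z^2 - 3*z + 18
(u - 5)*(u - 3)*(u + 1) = u^3 - 7*u^2 + 7*u + 15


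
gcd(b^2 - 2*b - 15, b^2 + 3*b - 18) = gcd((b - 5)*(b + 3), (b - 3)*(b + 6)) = 1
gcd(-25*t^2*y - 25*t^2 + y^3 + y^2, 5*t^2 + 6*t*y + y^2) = 5*t + y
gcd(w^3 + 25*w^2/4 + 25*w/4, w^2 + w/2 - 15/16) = w + 5/4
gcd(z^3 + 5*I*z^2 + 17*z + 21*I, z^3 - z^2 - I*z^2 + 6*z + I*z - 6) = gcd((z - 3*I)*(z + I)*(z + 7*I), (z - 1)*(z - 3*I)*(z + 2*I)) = z - 3*I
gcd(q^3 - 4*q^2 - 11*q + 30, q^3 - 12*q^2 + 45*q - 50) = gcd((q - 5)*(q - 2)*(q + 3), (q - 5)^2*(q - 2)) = q^2 - 7*q + 10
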